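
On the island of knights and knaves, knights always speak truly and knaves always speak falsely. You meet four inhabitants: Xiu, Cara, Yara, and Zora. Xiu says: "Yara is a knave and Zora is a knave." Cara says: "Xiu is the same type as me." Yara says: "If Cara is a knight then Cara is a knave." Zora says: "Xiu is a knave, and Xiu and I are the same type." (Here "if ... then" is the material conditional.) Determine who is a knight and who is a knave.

Xiu is a knight, so "Yara is a knave and Zora is a knave" must be True — and it is.
Cara is a knight; "Xiu is the same type as me" is True, as required.
Yara is a knave, so "if Cara is a knight then Cara is a knave" must be False — and it is.
Since Zora is a knave, "Xiu is a knave, and Xiu and I are the same type" needs to be False, which holds.

Xiu is a knight, Cara is a knight, Yara is a knave, and Zora is a knave.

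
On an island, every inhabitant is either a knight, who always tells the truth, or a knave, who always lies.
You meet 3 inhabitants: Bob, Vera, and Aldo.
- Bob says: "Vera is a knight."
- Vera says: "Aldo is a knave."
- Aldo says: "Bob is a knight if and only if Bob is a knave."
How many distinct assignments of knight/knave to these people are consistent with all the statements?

1

Consistent assignments:
  Bob=knight, Vera=knight, Aldo=knave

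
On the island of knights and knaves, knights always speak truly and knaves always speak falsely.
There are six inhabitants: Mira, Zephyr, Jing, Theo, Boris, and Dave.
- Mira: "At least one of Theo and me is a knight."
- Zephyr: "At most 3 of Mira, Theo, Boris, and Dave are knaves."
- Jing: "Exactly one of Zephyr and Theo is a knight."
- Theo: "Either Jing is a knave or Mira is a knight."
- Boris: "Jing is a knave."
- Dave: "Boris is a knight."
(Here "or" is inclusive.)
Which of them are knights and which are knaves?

Knights: Mira, Zephyr, Theo, Boris, and Dave. Knaves: Jing.

Since Mira is a knight, "at least one of Theo and me is a knight" needs to be true, which holds.
Zephyr is a knight, so "at most 3 of Mira, Theo, Boris, and Dave are knaves" must be true — and it is.
Jing is a knave, and the claim "exactly one of Zephyr and Theo is a knight" is indeed False.
Theo is a knight, and the claim "either Jing is a knave or Mira is a knight" is indeed true.
As a knight, Boris's statement "Jing is a knave" should be true; it is.
Dave is a knight, so "Boris is a knight" must be true — and it is.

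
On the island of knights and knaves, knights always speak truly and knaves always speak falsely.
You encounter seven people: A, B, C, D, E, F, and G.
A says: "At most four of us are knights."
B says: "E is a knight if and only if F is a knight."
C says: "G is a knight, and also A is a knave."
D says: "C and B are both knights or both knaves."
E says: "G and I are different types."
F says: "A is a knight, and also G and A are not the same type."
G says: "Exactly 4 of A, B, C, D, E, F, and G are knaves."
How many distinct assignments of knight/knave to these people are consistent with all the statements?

1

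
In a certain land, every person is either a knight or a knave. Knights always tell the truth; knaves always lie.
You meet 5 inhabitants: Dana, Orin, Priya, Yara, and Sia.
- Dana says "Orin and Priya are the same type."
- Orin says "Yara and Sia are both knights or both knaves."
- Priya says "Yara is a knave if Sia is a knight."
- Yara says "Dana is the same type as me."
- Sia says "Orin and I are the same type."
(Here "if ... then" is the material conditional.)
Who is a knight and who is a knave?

Suppose Dana is a knave. Then Dana's statement "Orin and Priya are the same type" would have to be false. Checking the 16 ways to assign the others, none is consistent with every speaker.
(For instance, with Orin=knight, Priya=knight, Yara=knave, Sia=knave, Dana's claim "Orin and Priya are the same type" comes out true where it would need to be false.)
So Dana must be a knight, making "Orin and Priya are the same type" true. Taking Dana=knight, Orin=knight, Priya=knight, Yara=knave, Sia=knave, each remaining statement checks out:
  Orin (knight): "Yara and Sia are both knights or both knaves" — true. ✓
  Priya (knight): "Yara is a knave if Sia is a knight" — true. ✓
  Yara (knave): "Dana is the same type as me" — false. ✓
  Sia (knave): "Orin and I are the same type" — false. ✓
This is the unique consistent assignment.

Dana is a knight, Orin is a knight, Priya is a knight, Yara is a knave, and Sia is a knave.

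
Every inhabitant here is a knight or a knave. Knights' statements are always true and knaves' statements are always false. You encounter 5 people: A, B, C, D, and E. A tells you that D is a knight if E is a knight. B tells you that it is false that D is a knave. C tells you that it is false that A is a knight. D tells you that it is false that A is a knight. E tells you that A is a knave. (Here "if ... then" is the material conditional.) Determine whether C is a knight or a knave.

C is a knave.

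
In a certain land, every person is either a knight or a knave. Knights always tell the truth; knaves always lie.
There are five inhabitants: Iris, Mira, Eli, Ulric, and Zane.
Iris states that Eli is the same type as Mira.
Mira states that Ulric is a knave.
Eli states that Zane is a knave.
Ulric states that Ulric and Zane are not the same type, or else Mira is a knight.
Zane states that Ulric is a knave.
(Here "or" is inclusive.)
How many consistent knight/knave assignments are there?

1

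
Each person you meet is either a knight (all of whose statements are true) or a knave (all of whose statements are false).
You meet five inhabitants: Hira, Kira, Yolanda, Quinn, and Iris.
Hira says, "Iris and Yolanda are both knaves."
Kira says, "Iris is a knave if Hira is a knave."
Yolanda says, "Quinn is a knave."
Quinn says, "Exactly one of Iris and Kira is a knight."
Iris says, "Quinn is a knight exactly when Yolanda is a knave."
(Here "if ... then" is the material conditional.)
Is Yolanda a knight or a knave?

Yolanda is a knave.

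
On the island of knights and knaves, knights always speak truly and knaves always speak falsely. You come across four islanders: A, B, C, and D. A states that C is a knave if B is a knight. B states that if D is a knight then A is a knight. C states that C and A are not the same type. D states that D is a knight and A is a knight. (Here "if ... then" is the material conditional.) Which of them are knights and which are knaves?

A (knave): "C is a knave if B is a knight" — false. ✓
B (knight): "if D is a knight then A is a knight" — True. ✓
C (knight): "C and A are not the same type" — True. ✓
D (knave): "D is a knight and A is a knight" — false. ✓

A is a knave, B is a knight, C is a knight, and D is a knave.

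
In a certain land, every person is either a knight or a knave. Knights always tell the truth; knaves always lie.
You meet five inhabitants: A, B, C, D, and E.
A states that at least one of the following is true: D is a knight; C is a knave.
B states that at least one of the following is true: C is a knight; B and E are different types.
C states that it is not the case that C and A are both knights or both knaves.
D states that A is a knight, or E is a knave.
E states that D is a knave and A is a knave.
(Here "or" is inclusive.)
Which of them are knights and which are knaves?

Suppose A is a knight. Then A's statement "at least one of the following is true: D is a knight; C is a knave" would have to be true. Checking the 16 ways to assign the others, none is consistent with every speaker.
(For instance, with B=knight, C=knight, D=knave, E=knight, A's claim "at least one of the following is true: D is a knight; C is a knave" comes out false where it would need to be true.)
So A must be a knave, making "at least one of the following is true: D is a knight; C is a knave" false. Taking A=knave, B=knight, C=knight, D=knave, E=knight, each remaining statement checks out:
  B (knight): "at least one of the following is true: C is a knight; B and E are different types" — true. ✓
  C (knight): "it is not the case that C and A are both knights or both knaves" — true. ✓
  D (knave): "A is a knight, or E is a knave" — false. ✓
  E (knight): "D is a knave and A is a knave" — true. ✓
This is the unique consistent assignment.

Knights: B, C, and E. Knaves: A and D.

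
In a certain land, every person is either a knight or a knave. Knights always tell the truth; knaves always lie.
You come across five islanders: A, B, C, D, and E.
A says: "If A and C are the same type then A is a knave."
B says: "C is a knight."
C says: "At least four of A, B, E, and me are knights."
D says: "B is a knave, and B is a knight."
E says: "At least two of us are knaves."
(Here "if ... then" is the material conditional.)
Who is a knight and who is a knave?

A is a knight, B is a knave, C is a knave, D is a knave, and E is a knight.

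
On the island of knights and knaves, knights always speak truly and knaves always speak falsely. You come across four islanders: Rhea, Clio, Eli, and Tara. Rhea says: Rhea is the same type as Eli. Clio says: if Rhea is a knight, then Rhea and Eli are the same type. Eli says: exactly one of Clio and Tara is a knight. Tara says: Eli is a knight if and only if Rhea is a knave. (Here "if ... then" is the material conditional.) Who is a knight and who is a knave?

Suppose Rhea is a knave. Then Rhea's statement "Rhea is the same type as Eli" would have to be false. Checking the 8 ways to assign the others, none is consistent with every speaker.
(For instance, with Clio=knight, Eli=knight, Tara=knave, Tara's claim "Eli is a knight if and only if Rhea is a knave" comes out true where it would need to be false.)
So Rhea must be a knight, making "Rhea is the same type as Eli" true. Taking Rhea=knight, Clio=knight, Eli=knight, Tara=knave, each remaining statement checks out:
  Clio (knight): "if Rhea is a knight, then Rhea and Eli are the same type" — true. ✓
  Eli (knight): "exactly one of Clio and Tara is a knight" — true. ✓
  Tara (knave): "Eli is a knight if and only if Rhea is a knave" — false. ✓
This is the unique consistent assignment.

Rhea is a knight, Clio is a knight, Eli is a knight, and Tara is a knave.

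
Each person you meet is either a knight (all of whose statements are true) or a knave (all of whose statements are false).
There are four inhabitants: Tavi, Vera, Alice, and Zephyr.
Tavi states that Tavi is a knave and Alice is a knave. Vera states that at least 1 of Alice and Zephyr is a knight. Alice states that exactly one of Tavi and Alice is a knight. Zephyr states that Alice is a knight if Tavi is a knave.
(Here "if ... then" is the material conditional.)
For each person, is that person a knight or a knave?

Suppose Tavi is a knight. Then Tavi's statement "Tavi is a knave and Alice is a knave" would have to be true. Checking the 8 ways to assign the others, none is consistent with every speaker.
(For instance, with Vera=knight, Alice=knight, Zephyr=knight, Tavi's claim "Tavi is a knave and Alice is a knave" comes out false where it would need to be true.)
So Tavi must be a knave, making "Tavi is a knave and Alice is a knave" false. Taking Tavi=knave, Vera=knight, Alice=knight, Zephyr=knight, each remaining statement checks out:
  Vera (knight): "at least 1 of Alice and Zephyr is a knight" — true. ✓
  Alice (knight): "exactly one of Tavi and Alice is a knight" — true. ✓
  Zephyr (knight): "Alice is a knight if Tavi is a knave" — true. ✓
This is the unique consistent assignment.

Tavi is a knave, Vera is a knight, Alice is a knight, and Zephyr is a knight.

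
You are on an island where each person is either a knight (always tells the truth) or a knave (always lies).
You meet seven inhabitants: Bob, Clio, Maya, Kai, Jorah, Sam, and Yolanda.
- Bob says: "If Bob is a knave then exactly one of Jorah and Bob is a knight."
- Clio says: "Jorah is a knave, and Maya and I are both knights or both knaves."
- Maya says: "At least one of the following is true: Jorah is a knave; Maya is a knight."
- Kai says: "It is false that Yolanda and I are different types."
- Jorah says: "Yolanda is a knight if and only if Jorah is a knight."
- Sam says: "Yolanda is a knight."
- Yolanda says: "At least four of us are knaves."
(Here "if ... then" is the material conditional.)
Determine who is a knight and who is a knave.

Since Bob is a knave, "if Bob is a knave then exactly one of Jorah and Bob is a knight" needs to be false, which holds.
Clio is a knave, and the claim "Jorah is a knave, and Maya and I are both knights or both knaves" is indeed false.
Maya is a knight, and the claim "at least one of the following is true: Jorah is a knave; Maya is a knight" is indeed True.
Since Kai is a knave, "it is false that Yolanda and I are different types" needs to be false, which holds.
Since Jorah is a knave, "Yolanda is a knight if and only if Jorah is a knight" needs to be false, which holds.
As a knight, Sam's statement "Yolanda is a knight" should be True; it is.
Yolanda is a knight, and the claim "at least four of us are knaves" is indeed True.

Bob is a knave, Clio is a knave, Maya is a knight, Kai is a knave, Jorah is a knave, Sam is a knight, and Yolanda is a knight.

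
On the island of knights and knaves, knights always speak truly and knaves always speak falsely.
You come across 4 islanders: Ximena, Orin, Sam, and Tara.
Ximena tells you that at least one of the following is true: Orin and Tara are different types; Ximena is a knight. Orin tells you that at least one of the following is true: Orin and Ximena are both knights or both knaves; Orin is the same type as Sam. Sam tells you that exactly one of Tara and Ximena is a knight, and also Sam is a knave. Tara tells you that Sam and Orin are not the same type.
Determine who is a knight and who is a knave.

Knights: Ximena, Orin, and Tara. Knaves: Sam.

As a knight, Ximena's statement "at least one of the following is true: Orin and Tara are different types; Ximena is a knight" should be True; it is.
Orin is a knight, and the claim "at least one of the following is true: Orin and Ximena are both knights or both knaves; Orin is the same type as Sam" is indeed True.
Since Sam is a knave, "exactly one of Tara and Ximena is a knight, and also Sam is a knave" needs to be False, which holds.
Tara is a knight, so "Sam and Orin are not the same type" must be True — and it is.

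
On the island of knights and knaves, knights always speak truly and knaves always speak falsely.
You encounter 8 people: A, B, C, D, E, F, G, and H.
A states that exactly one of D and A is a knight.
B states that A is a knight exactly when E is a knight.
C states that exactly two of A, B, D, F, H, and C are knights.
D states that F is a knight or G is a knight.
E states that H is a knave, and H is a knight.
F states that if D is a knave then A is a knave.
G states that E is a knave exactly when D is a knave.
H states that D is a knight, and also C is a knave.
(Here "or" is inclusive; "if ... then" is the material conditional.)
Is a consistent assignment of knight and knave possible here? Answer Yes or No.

No

Checking all 256 assignments, each has at least one speaker whose statement's truth value contradicts their type.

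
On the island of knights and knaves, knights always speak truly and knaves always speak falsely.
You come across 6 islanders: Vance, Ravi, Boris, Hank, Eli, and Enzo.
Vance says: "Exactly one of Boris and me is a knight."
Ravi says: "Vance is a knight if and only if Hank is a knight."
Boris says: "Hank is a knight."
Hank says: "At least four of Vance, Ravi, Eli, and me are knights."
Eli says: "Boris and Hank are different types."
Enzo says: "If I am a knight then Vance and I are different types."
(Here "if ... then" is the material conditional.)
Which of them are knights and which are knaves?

Knights: Ravi and Enzo. Knaves: Vance, Boris, Hank, and Eli.

Since Vance is a knave, "exactly one of Boris and me is a knight" needs to be False, which holds.
Ravi is a knight, and the claim "Vance is a knight if and only if Hank is a knight" is indeed true.
Boris (knave): "Hank is a knight" — False. ✓
Since Hank is a knave, "at least four of Vance, Ravi, Eli, and me are knights" needs to be False, which holds.
As a knave, Eli's statement "Boris and Hank are different types" should be False; it is.
Since Enzo is a knight, "if I am a knight then Vance and I are different types" needs to be true, which holds.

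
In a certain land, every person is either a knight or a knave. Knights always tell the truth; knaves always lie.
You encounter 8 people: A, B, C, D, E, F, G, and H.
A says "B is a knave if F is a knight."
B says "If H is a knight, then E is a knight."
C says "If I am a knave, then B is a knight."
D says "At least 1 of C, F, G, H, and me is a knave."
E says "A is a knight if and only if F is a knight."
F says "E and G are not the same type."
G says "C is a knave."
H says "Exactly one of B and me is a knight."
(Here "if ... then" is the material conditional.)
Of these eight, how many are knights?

4

The unique consistent assignment is A=knight, B=knave, C=knight, D=knight, E=knave, F=knave, G=knave, H=knight.
That has 4 knights.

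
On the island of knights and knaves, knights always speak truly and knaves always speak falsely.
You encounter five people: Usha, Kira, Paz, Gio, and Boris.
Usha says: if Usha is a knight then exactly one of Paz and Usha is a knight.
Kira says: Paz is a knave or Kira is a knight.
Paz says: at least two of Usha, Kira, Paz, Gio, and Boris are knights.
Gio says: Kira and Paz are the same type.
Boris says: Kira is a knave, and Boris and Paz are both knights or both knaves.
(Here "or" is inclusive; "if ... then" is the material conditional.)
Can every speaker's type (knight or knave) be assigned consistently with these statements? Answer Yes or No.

No

Checking all 32 assignments, each has at least one speaker whose statement's truth value contradicts their type.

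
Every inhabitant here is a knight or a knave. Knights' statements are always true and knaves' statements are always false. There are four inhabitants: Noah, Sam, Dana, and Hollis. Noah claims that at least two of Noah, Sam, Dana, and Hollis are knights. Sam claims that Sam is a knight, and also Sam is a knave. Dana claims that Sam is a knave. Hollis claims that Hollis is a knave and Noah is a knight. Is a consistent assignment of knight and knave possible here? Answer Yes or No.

Yes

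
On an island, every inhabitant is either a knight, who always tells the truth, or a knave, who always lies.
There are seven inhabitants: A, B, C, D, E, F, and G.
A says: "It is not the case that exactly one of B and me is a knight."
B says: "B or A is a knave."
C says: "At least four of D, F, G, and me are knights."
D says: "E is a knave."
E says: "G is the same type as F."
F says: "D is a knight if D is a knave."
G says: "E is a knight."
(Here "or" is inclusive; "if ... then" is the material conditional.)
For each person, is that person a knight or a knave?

A is a knave, B is a knight, C is a knave, D is a knight, E is a knave, F is a knight, and G is a knave.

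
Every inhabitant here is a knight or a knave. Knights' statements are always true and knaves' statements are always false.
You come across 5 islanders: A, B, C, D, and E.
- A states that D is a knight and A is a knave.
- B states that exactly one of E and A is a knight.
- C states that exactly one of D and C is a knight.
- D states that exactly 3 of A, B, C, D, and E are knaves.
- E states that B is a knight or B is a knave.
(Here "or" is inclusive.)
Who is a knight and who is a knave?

As a knave, A's statement "D is a knight and A is a knave" should be false; it is.
B is a knight, so "exactly one of E and A is a knight" must be True — and it is.
As a knight, C's statement "exactly one of D and C is a knight" should be True; it is.
As a knave, D's statement "exactly 3 of A, B, C, D, and E are knaves" should be false; it is.
E is a knight; "B is a knight or B is a knave" is True, as required.

Knights: B, C, and E. Knaves: A and D.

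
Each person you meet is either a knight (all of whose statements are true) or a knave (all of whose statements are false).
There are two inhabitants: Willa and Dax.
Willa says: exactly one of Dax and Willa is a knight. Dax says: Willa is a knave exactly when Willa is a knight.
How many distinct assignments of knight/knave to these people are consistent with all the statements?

2

Consistent assignments:
  Willa=knight, Dax=knave
  Willa=knave, Dax=knave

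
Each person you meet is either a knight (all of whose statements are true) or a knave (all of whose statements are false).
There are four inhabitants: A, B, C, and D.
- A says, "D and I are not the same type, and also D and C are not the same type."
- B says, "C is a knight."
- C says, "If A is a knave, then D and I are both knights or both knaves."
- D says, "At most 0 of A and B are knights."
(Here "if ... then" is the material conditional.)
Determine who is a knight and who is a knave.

A is a knight, B is a knight, C is a knight, and D is a knave.

A is a knight, and the claim "D and I are not the same type, and also D and C are not the same type" is indeed true.
B is a knight, and the claim "C is a knight" is indeed true.
As a knight, C's statement "if A is a knave, then D and I are both knights or both knaves" should be true; it is.
D (knave): "at most 0 of A and B are knights" — False. ✓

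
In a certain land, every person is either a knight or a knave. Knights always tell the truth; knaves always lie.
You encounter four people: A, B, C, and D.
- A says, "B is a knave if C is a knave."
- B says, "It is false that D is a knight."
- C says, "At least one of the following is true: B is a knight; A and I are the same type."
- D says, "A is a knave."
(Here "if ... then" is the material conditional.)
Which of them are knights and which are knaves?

Suppose A is a knave. Then A's statement "B is a knave if C is a knave" would have to be false. Checking the 8 ways to assign the others, none is consistent with every speaker.
(For instance, with B=knight, C=knight, D=knave, A's claim "B is a knave if C is a knave" comes out true where it would need to be false.)
So A must be a knight, making "B is a knave if C is a knave" true. Taking A=knight, B=knight, C=knight, D=knave, each remaining statement checks out:
  B (knight): "it is false that D is a knight" — true. ✓
  C (knight): "at least one of the following is true: B is a knight; A and I are the same type" — true. ✓
  D (knave): "A is a knave" — false. ✓
This is the unique consistent assignment.

Knights: A, B, and C. Knaves: D.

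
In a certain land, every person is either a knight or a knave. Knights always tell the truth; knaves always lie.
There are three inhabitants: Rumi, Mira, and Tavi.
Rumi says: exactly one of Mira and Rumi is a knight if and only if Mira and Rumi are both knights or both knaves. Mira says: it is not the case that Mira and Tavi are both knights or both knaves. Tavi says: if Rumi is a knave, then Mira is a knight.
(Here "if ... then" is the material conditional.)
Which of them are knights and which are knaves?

Rumi is a knave, Mira is a knave, and Tavi is a knave.

Rumi is a knave; "exactly one of Mira and Rumi is a knight if and only if Mira and Rumi are both knights or both knaves" is false, as required.
As a knave, Mira's statement "it is not the case that Mira and Tavi are both knights or both knaves" should be false; it is.
Tavi is a knave; "if Rumi is a knave, then Mira is a knight" is false, as required.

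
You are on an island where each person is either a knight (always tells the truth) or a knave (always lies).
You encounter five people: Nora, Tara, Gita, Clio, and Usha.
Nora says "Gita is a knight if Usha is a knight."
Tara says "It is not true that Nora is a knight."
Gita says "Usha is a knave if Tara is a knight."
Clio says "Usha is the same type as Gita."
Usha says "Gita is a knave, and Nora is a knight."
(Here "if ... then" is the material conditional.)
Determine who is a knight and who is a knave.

Nora is a knight; "Gita is a knight if Usha is a knight" is True, as required.
Tara is a knave, and the claim "it is not true that Nora is a knight" is indeed False.
Gita is a knight, so "Usha is a knave if Tara is a knight" must be True — and it is.
Clio is a knave, so "Usha is the same type as Gita" must be False — and it is.
Usha (knave): "Gita is a knave, and Nora is a knight" — False. ✓

Nora is a knight, Tara is a knave, Gita is a knight, Clio is a knave, and Usha is a knave.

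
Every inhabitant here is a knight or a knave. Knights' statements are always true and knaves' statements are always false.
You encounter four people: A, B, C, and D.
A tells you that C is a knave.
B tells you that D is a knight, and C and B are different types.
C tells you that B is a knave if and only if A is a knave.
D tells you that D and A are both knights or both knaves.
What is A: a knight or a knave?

A is a knight.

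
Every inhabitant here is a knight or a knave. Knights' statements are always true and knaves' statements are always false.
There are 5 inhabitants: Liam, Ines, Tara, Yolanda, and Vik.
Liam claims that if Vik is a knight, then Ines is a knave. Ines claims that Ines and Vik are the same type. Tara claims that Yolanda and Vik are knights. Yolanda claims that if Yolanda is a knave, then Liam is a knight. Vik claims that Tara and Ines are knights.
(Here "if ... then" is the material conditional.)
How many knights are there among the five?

4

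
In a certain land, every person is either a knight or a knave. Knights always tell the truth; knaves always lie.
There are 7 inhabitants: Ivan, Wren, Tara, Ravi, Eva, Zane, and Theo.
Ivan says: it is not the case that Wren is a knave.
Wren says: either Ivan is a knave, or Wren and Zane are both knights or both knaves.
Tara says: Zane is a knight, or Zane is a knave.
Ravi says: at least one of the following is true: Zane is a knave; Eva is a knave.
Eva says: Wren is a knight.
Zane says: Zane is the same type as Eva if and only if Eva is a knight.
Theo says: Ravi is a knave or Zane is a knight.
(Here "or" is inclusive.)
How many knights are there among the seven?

6

The unique consistent assignment is Ivan=knight, Wren=knight, Tara=knight, Ravi=knave, Eva=knight, Zane=knight, Theo=knight.
That has 6 knights.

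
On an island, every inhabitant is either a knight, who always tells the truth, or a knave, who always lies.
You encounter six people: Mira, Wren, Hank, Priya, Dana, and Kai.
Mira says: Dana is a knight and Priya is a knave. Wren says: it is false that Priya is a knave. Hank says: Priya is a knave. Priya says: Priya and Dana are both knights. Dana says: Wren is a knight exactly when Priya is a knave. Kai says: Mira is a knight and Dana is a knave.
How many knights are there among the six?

1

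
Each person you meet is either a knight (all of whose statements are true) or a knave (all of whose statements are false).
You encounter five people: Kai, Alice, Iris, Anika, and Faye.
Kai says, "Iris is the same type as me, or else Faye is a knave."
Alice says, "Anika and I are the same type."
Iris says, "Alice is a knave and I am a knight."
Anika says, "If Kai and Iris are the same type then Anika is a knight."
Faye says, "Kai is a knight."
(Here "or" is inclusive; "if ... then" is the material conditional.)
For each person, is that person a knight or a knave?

Kai is a knight, and the claim "Iris is the same type as me, or else Faye is a knave" is indeed true.
Alice is a knave, so "Anika and I are the same type" must be false — and it is.
Iris is a knight, and the claim "Alice is a knave and I am a knight" is indeed true.
Anika is a knight, so "if Kai and Iris are the same type then Anika is a knight" must be true — and it is.
Faye is a knight, and the claim "Kai is a knight" is indeed true.

Knights: Kai, Iris, Anika, and Faye. Knaves: Alice.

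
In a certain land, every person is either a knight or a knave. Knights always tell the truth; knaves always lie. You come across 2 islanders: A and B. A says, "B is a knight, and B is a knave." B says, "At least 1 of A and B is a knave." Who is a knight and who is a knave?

A (knave): "B is a knight, and B is a knave" — false. ✓
B is a knight, and the claim "at least 1 of A and B is a knave" is indeed True.

A is a knave and B is a knight.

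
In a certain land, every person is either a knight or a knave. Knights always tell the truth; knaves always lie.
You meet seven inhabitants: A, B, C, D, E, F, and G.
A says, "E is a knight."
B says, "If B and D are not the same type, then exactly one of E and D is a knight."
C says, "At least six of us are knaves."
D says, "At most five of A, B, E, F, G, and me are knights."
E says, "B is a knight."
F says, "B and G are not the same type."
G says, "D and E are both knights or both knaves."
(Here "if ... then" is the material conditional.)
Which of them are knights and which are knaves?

A is a knight, so "E is a knight" must be True — and it is.
Since B is a knight, "if B and D are not the same type, then exactly one of E and D is a knight" needs to be True, which holds.
C is a knave; "at least six of us are knaves" is False, as required.
D (knight): "at most five of A, B, E, F, G, and me are knights" — True. ✓
Since E is a knight, "B is a knight" needs to be True, which holds.
F is a knave, so "B and G are not the same type" must be False — and it is.
Since G is a knight, "D and E are both knights or both knaves" needs to be True, which holds.

A is a knight, B is a knight, C is a knave, D is a knight, E is a knight, F is a knave, and G is a knight.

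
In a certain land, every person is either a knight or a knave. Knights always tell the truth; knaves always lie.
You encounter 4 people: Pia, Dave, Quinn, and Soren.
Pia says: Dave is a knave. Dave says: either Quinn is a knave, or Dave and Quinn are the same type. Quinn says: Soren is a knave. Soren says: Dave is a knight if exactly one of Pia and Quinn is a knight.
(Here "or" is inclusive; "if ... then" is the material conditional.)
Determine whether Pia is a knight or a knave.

Pia is a knave.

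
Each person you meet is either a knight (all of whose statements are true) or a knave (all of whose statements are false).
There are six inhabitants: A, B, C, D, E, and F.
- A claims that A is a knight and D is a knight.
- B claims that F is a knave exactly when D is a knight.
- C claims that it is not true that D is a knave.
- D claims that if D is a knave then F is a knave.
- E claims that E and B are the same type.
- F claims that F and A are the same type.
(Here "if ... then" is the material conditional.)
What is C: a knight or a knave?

C is a knight.

Consistent assignments: {A=knight, B=knight, C=knight, D=knight, E=knight, F=knave}; {A=knight, B=knight, C=knight, D=knight, E=knave, F=knave}
In every consistent assignment, C is a knight.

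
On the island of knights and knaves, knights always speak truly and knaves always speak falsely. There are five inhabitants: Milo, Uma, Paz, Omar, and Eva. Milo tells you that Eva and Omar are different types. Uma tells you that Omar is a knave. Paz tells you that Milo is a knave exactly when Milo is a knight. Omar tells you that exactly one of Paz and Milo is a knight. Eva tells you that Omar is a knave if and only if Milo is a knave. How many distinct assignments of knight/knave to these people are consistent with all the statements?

0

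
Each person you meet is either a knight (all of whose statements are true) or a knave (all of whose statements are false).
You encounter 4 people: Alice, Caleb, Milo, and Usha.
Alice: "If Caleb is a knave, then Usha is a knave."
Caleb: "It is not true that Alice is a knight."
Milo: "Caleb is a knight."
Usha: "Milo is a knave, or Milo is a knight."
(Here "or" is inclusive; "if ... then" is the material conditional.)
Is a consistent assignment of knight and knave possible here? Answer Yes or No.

No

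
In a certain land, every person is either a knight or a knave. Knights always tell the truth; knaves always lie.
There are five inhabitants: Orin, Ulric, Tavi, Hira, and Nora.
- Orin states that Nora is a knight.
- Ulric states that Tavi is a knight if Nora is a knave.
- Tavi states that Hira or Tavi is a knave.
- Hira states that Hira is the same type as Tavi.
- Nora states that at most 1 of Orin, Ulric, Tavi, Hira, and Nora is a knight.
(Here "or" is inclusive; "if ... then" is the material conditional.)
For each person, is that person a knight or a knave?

Suppose Orin is a knight. Then Orin's statement "Nora is a knight" would have to be true. Checking the 16 ways to assign the others, none is consistent with every speaker.
(For instance, with Ulric=knight, Tavi=knight, Hira=knave, Nora=knave, Orin's claim "Nora is a knight" comes out false where it would need to be true.)
So Orin must be a knave, making "Nora is a knight" false. Taking Orin=knave, Ulric=knight, Tavi=knight, Hira=knave, Nora=knave, each remaining statement checks out:
  Ulric (knight): "Tavi is a knight if Nora is a knave" — true. ✓
  Tavi (knight): "Hira or Tavi is a knave" — true. ✓
  Hira (knave): "Hira is the same type as Tavi" — false. ✓
  Nora (knave): "at most 1 of Orin, Ulric, Tavi, Hira, and Nora is a knight" — false. ✓
This is the unique consistent assignment.

Knights: Ulric and Tavi. Knaves: Orin, Hira, and Nora.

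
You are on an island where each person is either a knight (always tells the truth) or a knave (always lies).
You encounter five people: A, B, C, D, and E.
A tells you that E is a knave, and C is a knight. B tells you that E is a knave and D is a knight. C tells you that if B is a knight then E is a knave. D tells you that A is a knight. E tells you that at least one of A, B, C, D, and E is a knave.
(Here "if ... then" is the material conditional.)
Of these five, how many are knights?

2

The unique consistent assignment is A=knave, B=knave, C=knight, D=knave, E=knight.
That has 2 knights.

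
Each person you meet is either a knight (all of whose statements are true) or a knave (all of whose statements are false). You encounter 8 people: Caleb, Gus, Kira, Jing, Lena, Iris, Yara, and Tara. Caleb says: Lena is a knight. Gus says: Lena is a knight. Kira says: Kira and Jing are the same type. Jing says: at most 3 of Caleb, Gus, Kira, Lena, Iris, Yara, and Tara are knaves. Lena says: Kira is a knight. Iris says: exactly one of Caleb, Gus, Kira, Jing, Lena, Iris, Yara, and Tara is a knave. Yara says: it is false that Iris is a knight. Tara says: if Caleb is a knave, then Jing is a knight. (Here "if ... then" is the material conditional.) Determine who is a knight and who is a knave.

As a knight, Caleb's statement "Lena is a knight" should be True; it is.
Since Gus is a knight, "Lena is a knight" needs to be True, which holds.
As a knight, Kira's statement "Kira and Jing are the same type" should be True; it is.
As a knight, Jing's statement "at most 3 of Caleb, Gus, Kira, Lena, Iris, Yara, and Tara are knaves" should be True; it is.
Lena is a knight, so "Kira is a knight" must be True — and it is.
Iris is a knight, and the claim "exactly one of Caleb, Gus, Kira, Jing, Lena, Iris, Yara, and Tara is a knave" is indeed True.
Yara (knave): "it is false that Iris is a knight" — False. ✓
As a knight, Tara's statement "if Caleb is a knave, then Jing is a knight" should be True; it is.

Caleb is a knight, Gus is a knight, Kira is a knight, Jing is a knight, Lena is a knight, Iris is a knight, Yara is a knave, and Tara is a knight.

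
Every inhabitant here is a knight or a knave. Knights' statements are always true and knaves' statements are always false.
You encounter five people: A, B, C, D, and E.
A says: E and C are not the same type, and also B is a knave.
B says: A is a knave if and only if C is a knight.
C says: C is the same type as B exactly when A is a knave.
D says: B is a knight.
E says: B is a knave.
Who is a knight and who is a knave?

A is a knave, B is a knight, C is a knight, D is a knight, and E is a knave.

A is a knave; "E and C are not the same type, and also B is a knave" is False, as required.
B is a knight, so "A is a knave if and only if C is a knight" must be True — and it is.
Since C is a knight, "C is the same type as B exactly when A is a knave" needs to be True, which holds.
D is a knight, and the claim "B is a knight" is indeed True.
Since E is a knave, "B is a knave" needs to be False, which holds.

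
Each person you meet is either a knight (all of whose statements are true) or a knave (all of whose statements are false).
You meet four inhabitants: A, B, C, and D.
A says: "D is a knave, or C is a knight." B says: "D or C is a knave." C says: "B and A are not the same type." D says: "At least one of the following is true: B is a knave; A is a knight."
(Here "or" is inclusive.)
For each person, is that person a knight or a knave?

A is a knight, B is a knave, C is a knight, and D is a knight.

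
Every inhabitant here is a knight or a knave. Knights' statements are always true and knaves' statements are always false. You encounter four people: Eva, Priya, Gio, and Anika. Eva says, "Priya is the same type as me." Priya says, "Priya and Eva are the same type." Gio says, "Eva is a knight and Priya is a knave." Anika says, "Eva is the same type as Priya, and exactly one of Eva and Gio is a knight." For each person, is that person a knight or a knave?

Knights: Eva, Priya, and Anika. Knaves: Gio.

As a knight, Eva's statement "Priya is the same type as me" should be True; it is.
Since Priya is a knight, "Priya and Eva are the same type" needs to be True, which holds.
Since Gio is a knave, "Eva is a knight and Priya is a knave" needs to be False, which holds.
Anika (knight): "Eva is the same type as Priya, and exactly one of Eva and Gio is a knight" — True. ✓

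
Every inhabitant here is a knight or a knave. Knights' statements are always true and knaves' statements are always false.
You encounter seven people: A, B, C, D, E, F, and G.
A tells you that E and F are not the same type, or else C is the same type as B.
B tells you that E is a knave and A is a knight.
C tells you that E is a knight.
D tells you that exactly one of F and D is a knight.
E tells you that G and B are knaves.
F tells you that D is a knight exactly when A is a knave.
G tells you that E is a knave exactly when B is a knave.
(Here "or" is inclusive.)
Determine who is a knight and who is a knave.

Knights: A, C, D, and E. Knaves: B, F, and G.

A is a knight; "E and F are not the same type, or else C is the same type as B" is True, as required.
As a knave, B's statement "E is a knave and A is a knight" should be False; it is.
Since C is a knight, "E is a knight" needs to be True, which holds.
D is a knight; "exactly one of F and D is a knight" is True, as required.
E is a knight; "G and B are knaves" is True, as required.
F is a knave, and the claim "D is a knight exactly when A is a knave" is indeed False.
As a knave, G's statement "E is a knave exactly when B is a knave" should be False; it is.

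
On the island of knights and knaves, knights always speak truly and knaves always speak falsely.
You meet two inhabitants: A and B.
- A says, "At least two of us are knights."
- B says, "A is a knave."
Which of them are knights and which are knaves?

Since A is a knave, "at least two of us are knights" needs to be False, which holds.
Since B is a knight, "A is a knave" needs to be True, which holds.

A is a knave and B is a knight.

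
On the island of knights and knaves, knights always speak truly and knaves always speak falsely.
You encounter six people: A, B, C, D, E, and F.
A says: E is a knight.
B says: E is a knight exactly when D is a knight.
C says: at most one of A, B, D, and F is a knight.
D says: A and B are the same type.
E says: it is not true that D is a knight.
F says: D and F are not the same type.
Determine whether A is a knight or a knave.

Consistent assignments: {A=knight, B=knave, C=knight, D=knave, E=knight, F=knave}; {A=knight, B=knave, C=knave, D=knave, E=knight, F=knight}
In every consistent assignment, A is a knight.

A is a knight.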